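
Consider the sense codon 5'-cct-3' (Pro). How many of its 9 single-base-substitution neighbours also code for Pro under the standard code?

Position 1: none → 0 synonymous.
Position 2: none → 0 synonymous.
Position 3: CCC, CCA, CCG → 3 synonymous.
Total: 0 + 0 + 3 = 3.

3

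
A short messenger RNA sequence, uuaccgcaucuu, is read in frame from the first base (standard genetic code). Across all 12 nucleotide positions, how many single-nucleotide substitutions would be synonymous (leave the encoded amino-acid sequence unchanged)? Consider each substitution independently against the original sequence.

Codon 1 (UUA, Leu): 2 synonymous substitutions.
Codon 2 (CCG, Pro): 3 synonymous substitutions.
Codon 3 (CAU, His): 1 synonymous substitution.
Codon 4 (CUU, Leu): 3 synonymous substitutions.
Total: 2 + 3 + 1 + 3 = 9.

9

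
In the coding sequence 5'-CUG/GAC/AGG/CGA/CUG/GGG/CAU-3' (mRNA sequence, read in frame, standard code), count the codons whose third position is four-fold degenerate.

4

Codon 1 CUG (Leu): third position 4-fold.
Codon 2 GAC (Asp): third position 2-fold.
Codon 3 AGG (Arg): third position 2-fold.
Codon 4 CGA (Arg): third position 4-fold.
Codon 5 CUG (Leu): third position 4-fold.
Codon 6 GGG (Gly): third position 4-fold.
Codon 7 CAU (His): third position 2-fold.
Four-fold degenerate third positions: 4.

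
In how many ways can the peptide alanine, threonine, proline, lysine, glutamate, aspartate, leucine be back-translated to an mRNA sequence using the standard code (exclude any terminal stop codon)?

Ala: 4 codons.
Thr: 4 codons.
Pro: 4 codons.
Lys: 2 codons.
Glu: 2 codons.
Asp: 2 codons.
Leu: 6 codons.
4 × 4 × 4 × 2 × 2 × 2 × 6 = 3072.

3072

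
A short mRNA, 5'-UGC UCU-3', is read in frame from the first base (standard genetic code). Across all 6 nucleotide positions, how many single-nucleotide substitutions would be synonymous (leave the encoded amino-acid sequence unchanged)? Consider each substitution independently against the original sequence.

Codon 1 (UGC, Cys): 1 synonymous substitution.
Codon 2 (UCU, Ser): 3 synonymous substitutions.
Total: 1 + 3 = 4.

4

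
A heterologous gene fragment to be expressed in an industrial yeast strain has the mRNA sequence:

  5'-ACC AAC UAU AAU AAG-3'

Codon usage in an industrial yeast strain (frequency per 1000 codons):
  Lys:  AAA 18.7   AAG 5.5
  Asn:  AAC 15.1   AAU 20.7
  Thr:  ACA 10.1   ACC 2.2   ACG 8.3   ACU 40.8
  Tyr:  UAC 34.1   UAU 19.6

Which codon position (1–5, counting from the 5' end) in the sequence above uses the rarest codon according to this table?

Codon 1 ACC (Thr): 2.2 per 1000.
Codon 2 AAC (Asn): 15.1 per 1000.
Codon 3 UAU (Tyr): 19.6 per 1000.
Codon 4 AAU (Asn): 20.7 per 1000.
Codon 5 AAG (Lys): 5.5 per 1000.
Lowest frequency is 2.2 at codon 1.

1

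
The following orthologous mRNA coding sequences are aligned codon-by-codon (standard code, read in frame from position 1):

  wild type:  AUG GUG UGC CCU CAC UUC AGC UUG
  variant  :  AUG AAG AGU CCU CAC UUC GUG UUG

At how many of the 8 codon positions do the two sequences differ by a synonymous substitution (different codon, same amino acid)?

Codon 1: AUG Met / AUG Met — identical.
Codon 2: GUG Val / AAG Lys — nonsynonymous.
Codon 3: UGC Cys / AGU Ser — nonsynonymous.
Codon 4: CCU Pro / CCU Pro — identical.
Codon 5: CAC His / CAC His — identical.
Codon 6: UUC Phe / UUC Phe — identical.
Codon 7: AGC Ser / GUG Val — nonsynonymous.
Codon 8: UUG Leu / UUG Leu — identical.
Synonymous differences: 0.

0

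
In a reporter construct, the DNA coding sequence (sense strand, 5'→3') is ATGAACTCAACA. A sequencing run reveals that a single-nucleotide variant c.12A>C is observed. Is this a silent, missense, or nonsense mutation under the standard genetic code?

silent

Position 12 falls in codon 4: ACA → Thr.
After the substitution the codon is ACC → Thr.
Both encode Thr, so the change is synonymous.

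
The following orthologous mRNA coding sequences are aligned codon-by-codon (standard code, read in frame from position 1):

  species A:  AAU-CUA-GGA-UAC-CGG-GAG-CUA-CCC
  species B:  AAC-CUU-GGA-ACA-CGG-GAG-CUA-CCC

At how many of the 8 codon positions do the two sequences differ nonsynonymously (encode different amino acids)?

Codon 1: AAU Asn / AAC Asn — synonymous.
Codon 2: CUA Leu / CUU Leu — synonymous.
Codon 3: GGA Gly / GGA Gly — identical.
Codon 4: UAC Tyr / ACA Thr — nonsynonymous.
Codon 5: CGG Arg / CGG Arg — identical.
Codon 6: GAG Glu / GAG Glu — identical.
Codon 7: CUA Leu / CUA Leu — identical.
Codon 8: CCC Pro / CCC Pro — identical.
Nonsynonymous differences: 1.

1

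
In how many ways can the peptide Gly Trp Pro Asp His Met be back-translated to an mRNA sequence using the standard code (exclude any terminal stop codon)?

64

Gly: 4 codons.
Trp: 1 codon.
Pro: 4 codons.
Asp: 2 codons.
His: 2 codons.
Met: 1 codon.
4 × 1 × 4 × 2 × 2 × 1 = 64.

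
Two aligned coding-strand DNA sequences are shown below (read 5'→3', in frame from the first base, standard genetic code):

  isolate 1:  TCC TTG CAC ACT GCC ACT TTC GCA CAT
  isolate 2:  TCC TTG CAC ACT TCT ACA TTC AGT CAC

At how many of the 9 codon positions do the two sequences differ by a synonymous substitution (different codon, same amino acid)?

Codon 1: TCC Ser / TCC Ser — identical.
Codon 2: TTG Leu / TTG Leu — identical.
Codon 3: CAC His / CAC His — identical.
Codon 4: ACT Thr / ACT Thr — identical.
Codon 5: GCC Ala / TCT Ser — nonsynonymous.
Codon 6: ACT Thr / ACA Thr — synonymous.
Codon 7: TTC Phe / TTC Phe — identical.
Codon 8: GCA Ala / AGT Ser — nonsynonymous.
Codon 9: CAT His / CAC His — synonymous.
Synonymous differences: 2.

2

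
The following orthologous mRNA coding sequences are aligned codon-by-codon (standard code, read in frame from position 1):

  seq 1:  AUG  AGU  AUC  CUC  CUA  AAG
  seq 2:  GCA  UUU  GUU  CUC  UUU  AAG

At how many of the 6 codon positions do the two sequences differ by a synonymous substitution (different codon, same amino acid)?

0

Codon 1: AUG Met / GCA Ala — nonsynonymous.
Codon 2: AGU Ser / UUU Phe — nonsynonymous.
Codon 3: AUC Ile / GUU Val — nonsynonymous.
Codon 4: CUC Leu / CUC Leu — identical.
Codon 5: CUA Leu / UUU Phe — nonsynonymous.
Codon 6: AAG Lys / AAG Lys — identical.
Synonymous differences: 0.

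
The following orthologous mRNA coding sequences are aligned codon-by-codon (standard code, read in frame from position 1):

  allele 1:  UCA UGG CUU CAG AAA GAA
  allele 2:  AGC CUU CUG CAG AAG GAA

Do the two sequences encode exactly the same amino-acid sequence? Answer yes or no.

Codon 1: UCA Ser / AGC Ser — synonymous.
Codon 2: UGG Trp / CUU Leu — nonsynonymous.
Codon 3: CUU Leu / CUG Leu — synonymous.
Codon 4: CAG Gln / CAG Gln — identical.
Codon 5: AAA Lys / AAG Lys — synonymous.
Codon 6: GAA Glu / GAA Glu — identical.
Nonsynonymous differences: 1 → different protein.

no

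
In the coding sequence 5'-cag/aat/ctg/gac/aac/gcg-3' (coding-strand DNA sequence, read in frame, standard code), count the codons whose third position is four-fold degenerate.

2

Codon 1 CAG (Gln): third position 2-fold.
Codon 2 AAT (Asn): third position 2-fold.
Codon 3 CTG (Leu): third position 4-fold.
Codon 4 GAC (Asp): third position 2-fold.
Codon 5 AAC (Asn): third position 2-fold.
Codon 6 GCG (Ala): third position 4-fold.
Four-fold degenerate third positions: 2.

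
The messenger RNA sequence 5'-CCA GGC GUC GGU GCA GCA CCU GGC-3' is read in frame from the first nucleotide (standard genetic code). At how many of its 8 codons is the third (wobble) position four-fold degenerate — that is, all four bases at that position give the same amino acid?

Codon 1 CCA (Pro): third position 4-fold.
Codon 2 GGC (Gly): third position 4-fold.
Codon 3 GUC (Val): third position 4-fold.
Codon 4 GGU (Gly): third position 4-fold.
Codon 5 GCA (Ala): third position 4-fold.
Codon 6 GCA (Ala): third position 4-fold.
Codon 7 CCU (Pro): third position 4-fold.
Codon 8 GGC (Gly): third position 4-fold.
Four-fold degenerate third positions: 8.

8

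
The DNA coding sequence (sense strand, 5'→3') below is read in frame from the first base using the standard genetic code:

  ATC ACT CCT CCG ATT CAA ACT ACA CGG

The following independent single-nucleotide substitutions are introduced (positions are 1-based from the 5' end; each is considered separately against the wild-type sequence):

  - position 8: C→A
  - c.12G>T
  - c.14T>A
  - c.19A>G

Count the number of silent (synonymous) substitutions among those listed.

1

Codon 3: CCT (Pro) → CAT (His) — missense.
Codon 4: CCG (Pro) → CCT (Pro) — synonymous.
Codon 5: ATT (Ile) → AAT (Asn) — missense.
Codon 7: ACT (Thr) → GCT (Ala) — missense.
Synonymous: 1 of 4.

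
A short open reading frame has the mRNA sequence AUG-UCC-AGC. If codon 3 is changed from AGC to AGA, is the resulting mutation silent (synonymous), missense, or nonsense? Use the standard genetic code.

missense

Position 9 falls in codon 3: AGC → Ser.
After the substitution the codon is AGA → Arg.
Ser ≠ Arg, so this is a missense mutation.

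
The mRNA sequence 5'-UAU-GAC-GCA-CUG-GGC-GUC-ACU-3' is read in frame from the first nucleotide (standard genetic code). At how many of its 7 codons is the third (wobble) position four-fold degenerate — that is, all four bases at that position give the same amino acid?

5

Codon 1 UAU (Tyr): third position 2-fold.
Codon 2 GAC (Asp): third position 2-fold.
Codon 3 GCA (Ala): third position 4-fold.
Codon 4 CUG (Leu): third position 4-fold.
Codon 5 GGC (Gly): third position 4-fold.
Codon 6 GUC (Val): third position 4-fold.
Codon 7 ACU (Thr): third position 4-fold.
Four-fold degenerate third positions: 5.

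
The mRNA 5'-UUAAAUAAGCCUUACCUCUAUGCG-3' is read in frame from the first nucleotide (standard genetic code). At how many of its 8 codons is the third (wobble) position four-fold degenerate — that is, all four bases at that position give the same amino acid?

Codon 1 UUA (Leu): third position 2-fold.
Codon 2 AAU (Asn): third position 2-fold.
Codon 3 AAG (Lys): third position 2-fold.
Codon 4 CCU (Pro): third position 4-fold.
Codon 5 UAC (Tyr): third position 2-fold.
Codon 6 CUC (Leu): third position 4-fold.
Codon 7 UAU (Tyr): third position 2-fold.
Codon 8 GCG (Ala): third position 4-fold.
Four-fold degenerate third positions: 3.

3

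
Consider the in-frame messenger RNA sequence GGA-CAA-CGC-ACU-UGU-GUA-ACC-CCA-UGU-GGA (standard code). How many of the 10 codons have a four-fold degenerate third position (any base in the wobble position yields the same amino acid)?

Codon 1 GGA (Gly): third position 4-fold.
Codon 2 CAA (Gln): third position 2-fold.
Codon 3 CGC (Arg): third position 4-fold.
Codon 4 ACU (Thr): third position 4-fold.
Codon 5 UGU (Cys): third position 2-fold.
Codon 6 GUA (Val): third position 4-fold.
Codon 7 ACC (Thr): third position 4-fold.
Codon 8 CCA (Pro): third position 4-fold.
Codon 9 UGU (Cys): third position 2-fold.
Codon 10 GGA (Gly): third position 4-fold.
Four-fold degenerate third positions: 7.

7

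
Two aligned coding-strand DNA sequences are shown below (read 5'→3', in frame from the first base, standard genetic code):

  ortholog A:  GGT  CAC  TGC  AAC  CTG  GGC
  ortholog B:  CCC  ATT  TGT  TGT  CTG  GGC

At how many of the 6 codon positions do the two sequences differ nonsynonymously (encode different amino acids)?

Codon 1: GGT Gly / CCC Pro — nonsynonymous.
Codon 2: CAC His / ATT Ile — nonsynonymous.
Codon 3: TGC Cys / TGT Cys — synonymous.
Codon 4: AAC Asn / TGT Cys — nonsynonymous.
Codon 5: CTG Leu / CTG Leu — identical.
Codon 6: GGC Gly / GGC Gly — identical.
Nonsynonymous differences: 3.

3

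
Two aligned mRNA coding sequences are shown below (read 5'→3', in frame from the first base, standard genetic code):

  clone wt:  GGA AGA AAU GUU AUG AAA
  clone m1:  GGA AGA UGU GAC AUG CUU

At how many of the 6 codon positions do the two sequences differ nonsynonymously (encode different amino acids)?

Codon 1: GGA Gly / GGA Gly — identical.
Codon 2: AGA Arg / AGA Arg — identical.
Codon 3: AAU Asn / UGU Cys — nonsynonymous.
Codon 4: GUU Val / GAC Asp — nonsynonymous.
Codon 5: AUG Met / AUG Met — identical.
Codon 6: AAA Lys / CUU Leu — nonsynonymous.
Nonsynonymous differences: 3.

3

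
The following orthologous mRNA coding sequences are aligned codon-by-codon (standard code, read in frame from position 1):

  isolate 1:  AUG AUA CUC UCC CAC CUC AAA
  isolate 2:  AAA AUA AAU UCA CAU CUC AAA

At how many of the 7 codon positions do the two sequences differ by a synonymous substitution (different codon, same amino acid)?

Codon 1: AUG Met / AAA Lys — nonsynonymous.
Codon 2: AUA Ile / AUA Ile — identical.
Codon 3: CUC Leu / AAU Asn — nonsynonymous.
Codon 4: UCC Ser / UCA Ser — synonymous.
Codon 5: CAC His / CAU His — synonymous.
Codon 6: CUC Leu / CUC Leu — identical.
Codon 7: AAA Lys / AAA Lys — identical.
Synonymous differences: 2.

2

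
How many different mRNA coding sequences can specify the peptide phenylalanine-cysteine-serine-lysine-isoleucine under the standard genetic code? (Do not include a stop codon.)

Phe: 2 codons.
Cys: 2 codons.
Ser: 6 codons.
Lys: 2 codons.
Ile: 3 codons.
2 × 2 × 6 × 2 × 3 = 144.

144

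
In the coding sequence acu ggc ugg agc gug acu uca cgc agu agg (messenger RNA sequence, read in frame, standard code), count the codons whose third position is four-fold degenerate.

6

Codon 1 ACU (Thr): third position 4-fold.
Codon 2 GGC (Gly): third position 4-fold.
Codon 3 UGG (Trp): third position 1-fold.
Codon 4 AGC (Ser): third position 2-fold.
Codon 5 GUG (Val): third position 4-fold.
Codon 6 ACU (Thr): third position 4-fold.
Codon 7 UCA (Ser): third position 4-fold.
Codon 8 CGC (Arg): third position 4-fold.
Codon 9 AGU (Ser): third position 2-fold.
Codon 10 AGG (Arg): third position 2-fold.
Four-fold degenerate third positions: 6.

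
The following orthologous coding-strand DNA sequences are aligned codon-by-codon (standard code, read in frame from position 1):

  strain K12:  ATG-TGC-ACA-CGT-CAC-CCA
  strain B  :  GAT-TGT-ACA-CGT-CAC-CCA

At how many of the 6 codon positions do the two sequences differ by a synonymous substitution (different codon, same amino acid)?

Codon 1: ATG Met / GAT Asp — nonsynonymous.
Codon 2: TGC Cys / TGT Cys — synonymous.
Codon 3: ACA Thr / ACA Thr — identical.
Codon 4: CGT Arg / CGT Arg — identical.
Codon 5: CAC His / CAC His — identical.
Codon 6: CCA Pro / CCA Pro — identical.
Synonymous differences: 1.

1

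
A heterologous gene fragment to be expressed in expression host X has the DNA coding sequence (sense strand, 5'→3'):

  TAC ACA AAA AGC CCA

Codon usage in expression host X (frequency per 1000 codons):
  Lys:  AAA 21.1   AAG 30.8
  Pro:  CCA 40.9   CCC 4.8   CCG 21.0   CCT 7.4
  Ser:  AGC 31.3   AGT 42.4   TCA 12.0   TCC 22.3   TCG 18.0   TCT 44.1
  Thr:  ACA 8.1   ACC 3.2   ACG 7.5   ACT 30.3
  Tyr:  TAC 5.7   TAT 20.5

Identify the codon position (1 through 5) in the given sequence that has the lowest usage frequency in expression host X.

Codon 1 TAC (Tyr): 5.7 per 1000.
Codon 2 ACA (Thr): 8.1 per 1000.
Codon 3 AAA (Lys): 21.1 per 1000.
Codon 4 AGC (Ser): 31.3 per 1000.
Codon 5 CCA (Pro): 40.9 per 1000.
Lowest frequency is 5.7 at codon 1.

1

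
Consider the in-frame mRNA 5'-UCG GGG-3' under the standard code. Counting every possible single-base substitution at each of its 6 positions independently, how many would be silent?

Codon 1 (UCG, Ser): 3 synonymous substitutions.
Codon 2 (GGG, Gly): 3 synonymous substitutions.
Total: 3 + 3 = 6.

6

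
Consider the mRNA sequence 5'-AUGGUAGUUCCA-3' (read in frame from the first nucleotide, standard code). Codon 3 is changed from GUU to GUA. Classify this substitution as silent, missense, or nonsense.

Position 9 falls in codon 3: GUU → Val.
After the substitution the codon is GUA → Val.
Both encode Val, so the change is synonymous.

silent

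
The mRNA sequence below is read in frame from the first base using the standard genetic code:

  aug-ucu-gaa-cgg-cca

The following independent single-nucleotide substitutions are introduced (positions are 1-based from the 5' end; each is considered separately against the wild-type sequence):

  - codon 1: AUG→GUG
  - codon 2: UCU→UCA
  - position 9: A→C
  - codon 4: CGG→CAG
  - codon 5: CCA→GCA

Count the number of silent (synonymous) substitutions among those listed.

1

Codon 1: AUG (Met) → GUG (Val) — missense.
Codon 2: UCU (Ser) → UCA (Ser) — synonymous.
Codon 3: GAA (Glu) → GAC (Asp) — missense.
Codon 4: CGG (Arg) → CAG (Gln) — missense.
Codon 5: CCA (Pro) → GCA (Ala) — missense.
Synonymous: 1 of 5.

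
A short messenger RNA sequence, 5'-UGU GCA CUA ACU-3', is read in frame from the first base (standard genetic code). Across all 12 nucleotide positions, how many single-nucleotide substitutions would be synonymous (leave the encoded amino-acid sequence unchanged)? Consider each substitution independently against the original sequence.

Codon 1 (UGU, Cys): 1 synonymous substitution.
Codon 2 (GCA, Ala): 3 synonymous substitutions.
Codon 3 (CUA, Leu): 4 synonymous substitutions.
Codon 4 (ACU, Thr): 3 synonymous substitutions.
Total: 1 + 3 + 4 + 3 = 11.

11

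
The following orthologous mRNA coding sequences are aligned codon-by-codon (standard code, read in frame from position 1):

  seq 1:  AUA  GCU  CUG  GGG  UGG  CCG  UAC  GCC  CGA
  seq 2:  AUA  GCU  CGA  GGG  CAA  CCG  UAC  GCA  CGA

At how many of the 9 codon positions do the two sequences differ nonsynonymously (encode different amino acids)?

2

Codon 1: AUA Ile / AUA Ile — identical.
Codon 2: GCU Ala / GCU Ala — identical.
Codon 3: CUG Leu / CGA Arg — nonsynonymous.
Codon 4: GGG Gly / GGG Gly — identical.
Codon 5: UGG Trp / CAA Gln — nonsynonymous.
Codon 6: CCG Pro / CCG Pro — identical.
Codon 7: UAC Tyr / UAC Tyr — identical.
Codon 8: GCC Ala / GCA Ala — synonymous.
Codon 9: CGA Arg / CGA Arg — identical.
Nonsynonymous differences: 2.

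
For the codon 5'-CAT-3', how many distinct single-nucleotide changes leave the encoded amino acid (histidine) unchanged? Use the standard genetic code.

Position 1: none → 0 synonymous.
Position 2: none → 0 synonymous.
Position 3: CAC → 1 synonymous.
Total: 0 + 0 + 1 = 1.

1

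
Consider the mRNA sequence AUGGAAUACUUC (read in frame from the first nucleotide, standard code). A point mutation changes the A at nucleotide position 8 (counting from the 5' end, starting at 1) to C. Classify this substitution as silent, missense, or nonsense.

Position 8 falls in codon 3: UAC → Tyr.
After the substitution the codon is UCC → Ser.
Tyr ≠ Ser, so this is a missense mutation.

missense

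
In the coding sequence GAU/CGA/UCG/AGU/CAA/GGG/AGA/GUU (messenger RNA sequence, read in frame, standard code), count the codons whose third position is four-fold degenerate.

4

Codon 1 GAU (Asp): third position 2-fold.
Codon 2 CGA (Arg): third position 4-fold.
Codon 3 UCG (Ser): third position 4-fold.
Codon 4 AGU (Ser): third position 2-fold.
Codon 5 CAA (Gln): third position 2-fold.
Codon 6 GGG (Gly): third position 4-fold.
Codon 7 AGA (Arg): third position 2-fold.
Codon 8 GUU (Val): third position 4-fold.
Four-fold degenerate third positions: 4.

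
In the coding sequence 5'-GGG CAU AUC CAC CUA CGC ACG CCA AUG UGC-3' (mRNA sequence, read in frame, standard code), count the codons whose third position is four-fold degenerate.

Codon 1 GGG (Gly): third position 4-fold.
Codon 2 CAU (His): third position 2-fold.
Codon 3 AUC (Ile): third position 3-fold.
Codon 4 CAC (His): third position 2-fold.
Codon 5 CUA (Leu): third position 4-fold.
Codon 6 CGC (Arg): third position 4-fold.
Codon 7 ACG (Thr): third position 4-fold.
Codon 8 CCA (Pro): third position 4-fold.
Codon 9 AUG (Met): third position 1-fold.
Codon 10 UGC (Cys): third position 2-fold.
Four-fold degenerate third positions: 5.

5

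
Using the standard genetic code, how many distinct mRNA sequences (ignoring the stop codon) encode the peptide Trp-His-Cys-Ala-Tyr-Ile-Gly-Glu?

768

Trp: 1 codon.
His: 2 codons.
Cys: 2 codons.
Ala: 4 codons.
Tyr: 2 codons.
Ile: 3 codons.
Gly: 4 codons.
Glu: 2 codons.
1 × 2 × 2 × 4 × 2 × 3 × 4 × 2 = 768.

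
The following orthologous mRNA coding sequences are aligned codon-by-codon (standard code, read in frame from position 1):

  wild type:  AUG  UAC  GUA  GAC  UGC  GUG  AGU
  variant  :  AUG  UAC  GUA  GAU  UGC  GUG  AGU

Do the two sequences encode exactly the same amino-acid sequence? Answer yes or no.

yes

Codon 1: AUG Met / AUG Met — identical.
Codon 2: UAC Tyr / UAC Tyr — identical.
Codon 3: GUA Val / GUA Val — identical.
Codon 4: GAC Asp / GAU Asp — synonymous.
Codon 5: UGC Cys / UGC Cys — identical.
Codon 6: GUG Val / GUG Val — identical.
Codon 7: AGU Ser / AGU Ser — identical.
Nonsynonymous differences: 0 → same protein.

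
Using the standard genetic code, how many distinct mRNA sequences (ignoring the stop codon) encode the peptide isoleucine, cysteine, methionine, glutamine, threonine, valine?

Ile: 3 codons.
Cys: 2 codons.
Met: 1 codon.
Gln: 2 codons.
Thr: 4 codons.
Val: 4 codons.
3 × 2 × 1 × 2 × 4 × 4 = 192.

192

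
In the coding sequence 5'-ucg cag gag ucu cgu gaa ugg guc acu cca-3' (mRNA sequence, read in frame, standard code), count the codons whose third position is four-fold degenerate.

Codon 1 UCG (Ser): third position 4-fold.
Codon 2 CAG (Gln): third position 2-fold.
Codon 3 GAG (Glu): third position 2-fold.
Codon 4 UCU (Ser): third position 4-fold.
Codon 5 CGU (Arg): third position 4-fold.
Codon 6 GAA (Glu): third position 2-fold.
Codon 7 UGG (Trp): third position 1-fold.
Codon 8 GUC (Val): third position 4-fold.
Codon 9 ACU (Thr): third position 4-fold.
Codon 10 CCA (Pro): third position 4-fold.
Four-fold degenerate third positions: 6.

6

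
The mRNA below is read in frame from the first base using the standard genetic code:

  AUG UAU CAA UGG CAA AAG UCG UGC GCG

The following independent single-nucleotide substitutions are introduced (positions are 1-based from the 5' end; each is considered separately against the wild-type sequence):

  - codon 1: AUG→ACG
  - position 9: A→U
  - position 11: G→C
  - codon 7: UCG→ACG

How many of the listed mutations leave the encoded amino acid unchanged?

Codon 1: AUG (Met) → ACG (Thr) — missense.
Codon 3: CAA (Gln) → CAU (His) — missense.
Codon 4: UGG (Trp) → UCG (Ser) — missense.
Codon 7: UCG (Ser) → ACG (Thr) — missense.
Synonymous: 0 of 4.

0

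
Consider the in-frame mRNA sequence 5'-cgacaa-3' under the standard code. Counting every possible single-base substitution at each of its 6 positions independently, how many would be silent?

Codon 1 (CGA, Arg): 4 synonymous substitutions.
Codon 2 (CAA, Gln): 1 synonymous substitution.
Total: 4 + 1 = 5.

5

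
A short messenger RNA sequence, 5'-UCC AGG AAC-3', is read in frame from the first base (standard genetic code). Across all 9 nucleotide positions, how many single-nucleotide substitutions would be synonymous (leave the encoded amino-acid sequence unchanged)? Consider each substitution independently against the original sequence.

6

Codon 1 (UCC, Ser): 3 synonymous substitutions.
Codon 2 (AGG, Arg): 2 synonymous substitutions.
Codon 3 (AAC, Asn): 1 synonymous substitution.
Total: 3 + 2 + 1 = 6.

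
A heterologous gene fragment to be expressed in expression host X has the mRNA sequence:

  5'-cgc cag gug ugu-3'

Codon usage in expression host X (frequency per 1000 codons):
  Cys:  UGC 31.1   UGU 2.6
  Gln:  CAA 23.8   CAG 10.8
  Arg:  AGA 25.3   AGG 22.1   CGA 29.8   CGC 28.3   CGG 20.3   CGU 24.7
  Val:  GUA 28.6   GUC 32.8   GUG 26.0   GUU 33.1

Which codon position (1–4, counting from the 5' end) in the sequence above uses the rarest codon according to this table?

Codon 1 CGC (Arg): 28.3 per 1000.
Codon 2 CAG (Gln): 10.8 per 1000.
Codon 3 GUG (Val): 26.0 per 1000.
Codon 4 UGU (Cys): 2.6 per 1000.
Lowest frequency is 2.6 at codon 4.

4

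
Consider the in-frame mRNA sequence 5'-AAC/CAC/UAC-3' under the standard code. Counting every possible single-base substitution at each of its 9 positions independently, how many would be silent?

3

Codon 1 (AAC, Asn): 1 synonymous substitution.
Codon 2 (CAC, His): 1 synonymous substitution.
Codon 3 (UAC, Tyr): 1 synonymous substitution.
Total: 1 + 1 + 1 = 3.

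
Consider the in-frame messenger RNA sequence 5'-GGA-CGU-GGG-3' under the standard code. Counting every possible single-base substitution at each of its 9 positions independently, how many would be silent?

9

Codon 1 (GGA, Gly): 3 synonymous substitutions.
Codon 2 (CGU, Arg): 3 synonymous substitutions.
Codon 3 (GGG, Gly): 3 synonymous substitutions.
Total: 3 + 3 + 3 = 9.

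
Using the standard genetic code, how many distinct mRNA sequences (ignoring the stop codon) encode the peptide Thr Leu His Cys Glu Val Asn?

1536

Thr: 4 codons.
Leu: 6 codons.
His: 2 codons.
Cys: 2 codons.
Glu: 2 codons.
Val: 4 codons.
Asn: 2 codons.
4 × 6 × 2 × 2 × 2 × 4 × 2 = 1536.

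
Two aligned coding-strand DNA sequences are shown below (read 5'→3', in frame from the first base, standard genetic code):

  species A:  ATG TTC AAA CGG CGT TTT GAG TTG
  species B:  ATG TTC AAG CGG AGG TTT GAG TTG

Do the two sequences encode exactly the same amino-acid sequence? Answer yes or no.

yes

Codon 1: ATG Met / ATG Met — identical.
Codon 2: TTC Phe / TTC Phe — identical.
Codon 3: AAA Lys / AAG Lys — synonymous.
Codon 4: CGG Arg / CGG Arg — identical.
Codon 5: CGT Arg / AGG Arg — synonymous.
Codon 6: TTT Phe / TTT Phe — identical.
Codon 7: GAG Glu / GAG Glu — identical.
Codon 8: TTG Leu / TTG Leu — identical.
Nonsynonymous differences: 0 → same protein.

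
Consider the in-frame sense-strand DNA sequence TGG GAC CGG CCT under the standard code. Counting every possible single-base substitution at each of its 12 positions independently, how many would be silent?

Codon 1 (TGG, Trp): 0 synonymous substitutions.
Codon 2 (GAC, Asp): 1 synonymous substitution.
Codon 3 (CGG, Arg): 4 synonymous substitutions.
Codon 4 (CCT, Pro): 3 synonymous substitutions.
Total: 0 + 1 + 4 + 3 = 8.

8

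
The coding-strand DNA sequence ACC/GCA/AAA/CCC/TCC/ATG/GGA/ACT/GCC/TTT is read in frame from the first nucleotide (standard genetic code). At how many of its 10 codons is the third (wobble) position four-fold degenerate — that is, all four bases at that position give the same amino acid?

Codon 1 ACC (Thr): third position 4-fold.
Codon 2 GCA (Ala): third position 4-fold.
Codon 3 AAA (Lys): third position 2-fold.
Codon 4 CCC (Pro): third position 4-fold.
Codon 5 TCC (Ser): third position 4-fold.
Codon 6 ATG (Met): third position 1-fold.
Codon 7 GGA (Gly): third position 4-fold.
Codon 8 ACT (Thr): third position 4-fold.
Codon 9 GCC (Ala): third position 4-fold.
Codon 10 TTT (Phe): third position 2-fold.
Four-fold degenerate third positions: 7.

7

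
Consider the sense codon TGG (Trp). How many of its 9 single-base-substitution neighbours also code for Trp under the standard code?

0

Position 1: none → 0 synonymous.
Position 2: none → 0 synonymous.
Position 3: none → 0 synonymous.
Total: 0 + 0 + 0 = 0.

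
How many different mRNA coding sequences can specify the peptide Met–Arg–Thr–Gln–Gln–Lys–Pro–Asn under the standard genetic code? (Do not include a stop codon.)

1536

Met: 1 codon.
Arg: 6 codons.
Thr: 4 codons.
Gln: 2 codons.
Gln: 2 codons.
Lys: 2 codons.
Pro: 4 codons.
Asn: 2 codons.
1 × 6 × 4 × 2 × 2 × 2 × 4 × 2 = 1536.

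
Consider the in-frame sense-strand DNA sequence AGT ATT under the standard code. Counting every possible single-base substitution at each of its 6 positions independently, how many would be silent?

Codon 1 (AGT, Ser): 1 synonymous substitution.
Codon 2 (ATT, Ile): 2 synonymous substitutions.
Total: 1 + 2 = 3.

3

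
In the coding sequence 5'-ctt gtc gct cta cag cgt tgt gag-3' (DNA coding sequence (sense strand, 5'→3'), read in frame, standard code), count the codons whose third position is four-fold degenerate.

5

Codon 1 CTT (Leu): third position 4-fold.
Codon 2 GTC (Val): third position 4-fold.
Codon 3 GCT (Ala): third position 4-fold.
Codon 4 CTA (Leu): third position 4-fold.
Codon 5 CAG (Gln): third position 2-fold.
Codon 6 CGT (Arg): third position 4-fold.
Codon 7 TGT (Cys): third position 2-fold.
Codon 8 GAG (Glu): third position 2-fold.
Four-fold degenerate third positions: 5.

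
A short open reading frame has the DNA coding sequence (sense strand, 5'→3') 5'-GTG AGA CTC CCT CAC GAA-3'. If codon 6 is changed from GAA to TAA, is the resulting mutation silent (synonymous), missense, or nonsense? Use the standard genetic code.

nonsense

Position 16 falls in codon 6: GAA → Glu.
After the substitution the codon is TAA → Stop.
The new codon is a stop codon, so this is a nonsense mutation.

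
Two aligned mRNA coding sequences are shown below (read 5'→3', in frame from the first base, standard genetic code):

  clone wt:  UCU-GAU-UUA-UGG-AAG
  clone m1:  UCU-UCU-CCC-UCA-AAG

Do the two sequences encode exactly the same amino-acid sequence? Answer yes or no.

no

Codon 1: UCU Ser / UCU Ser — identical.
Codon 2: GAU Asp / UCU Ser — nonsynonymous.
Codon 3: UUA Leu / CCC Pro — nonsynonymous.
Codon 4: UGG Trp / UCA Ser — nonsynonymous.
Codon 5: AAG Lys / AAG Lys — identical.
Nonsynonymous differences: 3 → different protein.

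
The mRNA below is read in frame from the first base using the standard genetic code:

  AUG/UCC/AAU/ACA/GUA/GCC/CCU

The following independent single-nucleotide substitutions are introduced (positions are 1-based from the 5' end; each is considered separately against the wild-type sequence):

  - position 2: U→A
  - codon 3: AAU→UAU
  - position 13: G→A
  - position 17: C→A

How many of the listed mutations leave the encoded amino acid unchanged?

0

Codon 1: AUG (Met) → AAG (Lys) — missense.
Codon 3: AAU (Asn) → UAU (Tyr) — missense.
Codon 5: GUA (Val) → AUA (Ile) — missense.
Codon 6: GCC (Ala) → GAC (Asp) — missense.
Synonymous: 0 of 4.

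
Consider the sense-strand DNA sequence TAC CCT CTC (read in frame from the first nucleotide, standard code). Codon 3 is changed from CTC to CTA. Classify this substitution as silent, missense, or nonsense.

silent

Position 9 falls in codon 3: CTC → Leu.
After the substitution the codon is CTA → Leu.
Both encode Leu, so the change is synonymous.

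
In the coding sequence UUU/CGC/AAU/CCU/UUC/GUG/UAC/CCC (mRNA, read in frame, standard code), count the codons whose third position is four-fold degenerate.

Codon 1 UUU (Phe): third position 2-fold.
Codon 2 CGC (Arg): third position 4-fold.
Codon 3 AAU (Asn): third position 2-fold.
Codon 4 CCU (Pro): third position 4-fold.
Codon 5 UUC (Phe): third position 2-fold.
Codon 6 GUG (Val): third position 4-fold.
Codon 7 UAC (Tyr): third position 2-fold.
Codon 8 CCC (Pro): third position 4-fold.
Four-fold degenerate third positions: 4.

4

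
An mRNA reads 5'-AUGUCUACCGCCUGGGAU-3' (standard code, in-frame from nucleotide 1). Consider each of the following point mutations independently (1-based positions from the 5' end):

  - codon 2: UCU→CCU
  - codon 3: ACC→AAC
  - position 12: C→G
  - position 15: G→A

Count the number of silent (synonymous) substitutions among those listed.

Codon 2: UCU (Ser) → CCU (Pro) — missense.
Codon 3: ACC (Thr) → AAC (Asn) — missense.
Codon 4: GCC (Ala) → GCG (Ala) — synonymous.
Codon 5: UGG (Trp) → UGA (Stop) — nonsense.
Synonymous: 1 of 4.

1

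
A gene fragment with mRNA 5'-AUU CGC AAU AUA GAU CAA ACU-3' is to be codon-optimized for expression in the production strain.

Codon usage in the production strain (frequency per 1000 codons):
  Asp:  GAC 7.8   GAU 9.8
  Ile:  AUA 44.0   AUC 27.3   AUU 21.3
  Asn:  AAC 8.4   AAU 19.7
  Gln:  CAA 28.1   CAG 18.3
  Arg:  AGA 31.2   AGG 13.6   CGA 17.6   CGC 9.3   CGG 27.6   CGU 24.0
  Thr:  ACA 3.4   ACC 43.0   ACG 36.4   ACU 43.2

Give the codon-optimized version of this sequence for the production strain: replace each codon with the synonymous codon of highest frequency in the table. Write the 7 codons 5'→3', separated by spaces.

AUA AGA AAU AUA GAU CAA ACU

Codon 1 (Ile): best is AUA at 44.0.
Codon 2 (Arg): best is AGA at 31.2.
Codon 3 (Asn): best is AAU at 19.7.
Codon 4 (Ile): best is AUA at 44.0.
Codon 5 (Asp): best is GAU at 9.8.
Codon 6 (Gln): best is CAA at 28.1.
Codon 7 (Thr): best is ACU at 43.2.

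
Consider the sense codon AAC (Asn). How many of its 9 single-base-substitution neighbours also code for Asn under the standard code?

Position 1: none → 0 synonymous.
Position 2: none → 0 synonymous.
Position 3: AAU → 1 synonymous.
Total: 0 + 0 + 1 = 1.

1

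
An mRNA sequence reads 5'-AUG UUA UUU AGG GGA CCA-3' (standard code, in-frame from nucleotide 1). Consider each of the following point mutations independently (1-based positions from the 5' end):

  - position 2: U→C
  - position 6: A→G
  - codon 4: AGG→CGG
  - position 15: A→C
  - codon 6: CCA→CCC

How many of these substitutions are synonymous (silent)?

4

Codon 1: AUG (Met) → ACG (Thr) — missense.
Codon 2: UUA (Leu) → UUG (Leu) — synonymous.
Codon 4: AGG (Arg) → CGG (Arg) — synonymous.
Codon 5: GGA (Gly) → GGC (Gly) — synonymous.
Codon 6: CCA (Pro) → CCC (Pro) — synonymous.
Synonymous: 4 of 5.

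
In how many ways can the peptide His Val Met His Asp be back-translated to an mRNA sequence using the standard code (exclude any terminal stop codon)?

32

His: 2 codons.
Val: 4 codons.
Met: 1 codon.
His: 2 codons.
Asp: 2 codons.
2 × 4 × 1 × 2 × 2 = 32.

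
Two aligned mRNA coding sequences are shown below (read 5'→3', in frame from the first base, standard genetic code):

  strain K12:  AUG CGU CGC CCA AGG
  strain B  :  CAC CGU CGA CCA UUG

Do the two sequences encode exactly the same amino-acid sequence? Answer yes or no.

no

Codon 1: AUG Met / CAC His — nonsynonymous.
Codon 2: CGU Arg / CGU Arg — identical.
Codon 3: CGC Arg / CGA Arg — synonymous.
Codon 4: CCA Pro / CCA Pro — identical.
Codon 5: AGG Arg / UUG Leu — nonsynonymous.
Nonsynonymous differences: 2 → different protein.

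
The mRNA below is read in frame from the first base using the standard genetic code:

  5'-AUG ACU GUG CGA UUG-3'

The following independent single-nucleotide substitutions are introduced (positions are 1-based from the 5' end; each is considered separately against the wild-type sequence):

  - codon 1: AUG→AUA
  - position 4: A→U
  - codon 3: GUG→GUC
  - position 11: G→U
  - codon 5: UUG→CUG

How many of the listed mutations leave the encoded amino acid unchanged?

2

Codon 1: AUG (Met) → AUA (Ile) — missense.
Codon 2: ACU (Thr) → UCU (Ser) — missense.
Codon 3: GUG (Val) → GUC (Val) — synonymous.
Codon 4: CGA (Arg) → CUA (Leu) — missense.
Codon 5: UUG (Leu) → CUG (Leu) — synonymous.
Synonymous: 2 of 5.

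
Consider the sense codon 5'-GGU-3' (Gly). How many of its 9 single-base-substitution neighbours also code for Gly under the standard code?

3

Position 1: none → 0 synonymous.
Position 2: none → 0 synonymous.
Position 3: GGC, GGA, GGG → 3 synonymous.
Total: 0 + 0 + 3 = 3.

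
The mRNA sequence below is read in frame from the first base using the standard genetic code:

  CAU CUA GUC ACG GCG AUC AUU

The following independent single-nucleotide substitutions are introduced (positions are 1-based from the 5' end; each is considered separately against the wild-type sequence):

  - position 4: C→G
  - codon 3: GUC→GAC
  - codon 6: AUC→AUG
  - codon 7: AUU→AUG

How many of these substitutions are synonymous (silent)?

Codon 2: CUA (Leu) → GUA (Val) — missense.
Codon 3: GUC (Val) → GAC (Asp) — missense.
Codon 6: AUC (Ile) → AUG (Met) — missense.
Codon 7: AUU (Ile) → AUG (Met) — missense.
Synonymous: 0 of 4.

0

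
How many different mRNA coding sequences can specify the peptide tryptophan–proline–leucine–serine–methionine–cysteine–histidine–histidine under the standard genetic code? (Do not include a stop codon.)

Trp: 1 codon.
Pro: 4 codons.
Leu: 6 codons.
Ser: 6 codons.
Met: 1 codon.
Cys: 2 codons.
His: 2 codons.
His: 2 codons.
1 × 4 × 6 × 6 × 1 × 2 × 2 × 2 = 1152.

1152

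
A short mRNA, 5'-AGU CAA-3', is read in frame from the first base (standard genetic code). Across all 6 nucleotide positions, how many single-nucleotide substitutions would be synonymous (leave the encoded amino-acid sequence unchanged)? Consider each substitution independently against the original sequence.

2

Codon 1 (AGU, Ser): 1 synonymous substitution.
Codon 2 (CAA, Gln): 1 synonymous substitution.
Total: 1 + 1 = 2.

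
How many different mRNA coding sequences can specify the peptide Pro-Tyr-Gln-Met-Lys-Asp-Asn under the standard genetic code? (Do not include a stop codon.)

Pro: 4 codons.
Tyr: 2 codons.
Gln: 2 codons.
Met: 1 codon.
Lys: 2 codons.
Asp: 2 codons.
Asn: 2 codons.
4 × 2 × 2 × 1 × 2 × 2 × 2 = 128.

128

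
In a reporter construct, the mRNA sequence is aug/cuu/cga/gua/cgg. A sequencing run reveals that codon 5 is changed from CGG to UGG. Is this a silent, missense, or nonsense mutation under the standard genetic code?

missense

Position 13 falls in codon 5: CGG → Arg.
After the substitution the codon is UGG → Trp.
Arg ≠ Trp, so this is a missense mutation.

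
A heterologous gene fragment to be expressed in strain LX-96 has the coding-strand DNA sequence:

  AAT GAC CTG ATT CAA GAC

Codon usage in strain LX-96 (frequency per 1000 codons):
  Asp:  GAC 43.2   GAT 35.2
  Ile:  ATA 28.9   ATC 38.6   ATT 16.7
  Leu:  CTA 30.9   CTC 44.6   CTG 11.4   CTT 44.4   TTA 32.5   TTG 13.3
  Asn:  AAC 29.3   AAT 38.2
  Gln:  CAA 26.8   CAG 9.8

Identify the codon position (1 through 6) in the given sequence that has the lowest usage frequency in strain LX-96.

3

Codon 1 AAT (Asn): 38.2 per 1000.
Codon 2 GAC (Asp): 43.2 per 1000.
Codon 3 CTG (Leu): 11.4 per 1000.
Codon 4 ATT (Ile): 16.7 per 1000.
Codon 5 CAA (Gln): 26.8 per 1000.
Codon 6 GAC (Asp): 43.2 per 1000.
Lowest frequency is 11.4 at codon 3.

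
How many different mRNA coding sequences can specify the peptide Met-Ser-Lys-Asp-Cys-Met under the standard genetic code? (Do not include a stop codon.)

Met: 1 codon.
Ser: 6 codons.
Lys: 2 codons.
Asp: 2 codons.
Cys: 2 codons.
Met: 1 codon.
1 × 6 × 2 × 2 × 2 × 1 = 48.

48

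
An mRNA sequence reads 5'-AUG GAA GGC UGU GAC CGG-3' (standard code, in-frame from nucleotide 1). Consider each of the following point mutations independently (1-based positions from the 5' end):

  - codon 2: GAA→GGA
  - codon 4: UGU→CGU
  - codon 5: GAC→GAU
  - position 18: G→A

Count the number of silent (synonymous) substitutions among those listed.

Codon 2: GAA (Glu) → GGA (Gly) — missense.
Codon 4: UGU (Cys) → CGU (Arg) — missense.
Codon 5: GAC (Asp) → GAU (Asp) — synonymous.
Codon 6: CGG (Arg) → CGA (Arg) — synonymous.
Synonymous: 2 of 4.

2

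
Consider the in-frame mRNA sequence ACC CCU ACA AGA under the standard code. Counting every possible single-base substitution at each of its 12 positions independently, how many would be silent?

11

Codon 1 (ACC, Thr): 3 synonymous substitutions.
Codon 2 (CCU, Pro): 3 synonymous substitutions.
Codon 3 (ACA, Thr): 3 synonymous substitutions.
Codon 4 (AGA, Arg): 2 synonymous substitutions.
Total: 3 + 3 + 3 + 2 = 11.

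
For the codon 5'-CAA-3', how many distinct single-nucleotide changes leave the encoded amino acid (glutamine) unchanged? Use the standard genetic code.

Position 1: none → 0 synonymous.
Position 2: none → 0 synonymous.
Position 3: CAG → 1 synonymous.
Total: 0 + 0 + 1 = 1.

1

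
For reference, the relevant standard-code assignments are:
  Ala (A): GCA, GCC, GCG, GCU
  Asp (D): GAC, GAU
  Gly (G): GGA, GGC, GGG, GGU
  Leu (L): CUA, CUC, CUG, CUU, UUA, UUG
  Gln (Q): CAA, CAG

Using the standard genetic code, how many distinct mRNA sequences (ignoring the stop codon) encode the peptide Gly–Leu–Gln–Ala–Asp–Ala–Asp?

Gly: 4 codons.
Leu: 6 codons.
Gln: 2 codons.
Ala: 4 codons.
Asp: 2 codons.
Ala: 4 codons.
Asp: 2 codons.
4 × 6 × 2 × 4 × 2 × 4 × 2 = 3072.

3072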